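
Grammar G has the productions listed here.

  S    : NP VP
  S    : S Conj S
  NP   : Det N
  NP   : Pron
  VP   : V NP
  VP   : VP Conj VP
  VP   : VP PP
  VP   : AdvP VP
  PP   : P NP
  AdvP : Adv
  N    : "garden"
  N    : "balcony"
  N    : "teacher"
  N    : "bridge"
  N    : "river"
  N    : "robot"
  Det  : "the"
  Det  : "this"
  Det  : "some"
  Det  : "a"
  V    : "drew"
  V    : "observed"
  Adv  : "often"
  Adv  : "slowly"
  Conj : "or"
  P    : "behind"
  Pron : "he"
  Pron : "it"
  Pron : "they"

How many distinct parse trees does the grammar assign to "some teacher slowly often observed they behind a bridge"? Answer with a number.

Two of the 3 distinct bracketings:
[S [NP [Det some] [N teacher]] [VP [VP [AdvP [Adv slowly]] [VP [AdvP [Adv often]] [VP [V observed] [NP [Pron they]]]]] [PP [P behind] [NP [Det a] [N bridge]]]]]
[S [NP [Det some] [N teacher]] [VP [AdvP [Adv slowly]] [VP [VP [AdvP [Adv often]] [VP [V observed] [NP [Pron they]]]] [PP [P behind] [NP [Det a] [N bridge]]]]]]
The trees differ in how a recursive rule is bracketed over the same span.

3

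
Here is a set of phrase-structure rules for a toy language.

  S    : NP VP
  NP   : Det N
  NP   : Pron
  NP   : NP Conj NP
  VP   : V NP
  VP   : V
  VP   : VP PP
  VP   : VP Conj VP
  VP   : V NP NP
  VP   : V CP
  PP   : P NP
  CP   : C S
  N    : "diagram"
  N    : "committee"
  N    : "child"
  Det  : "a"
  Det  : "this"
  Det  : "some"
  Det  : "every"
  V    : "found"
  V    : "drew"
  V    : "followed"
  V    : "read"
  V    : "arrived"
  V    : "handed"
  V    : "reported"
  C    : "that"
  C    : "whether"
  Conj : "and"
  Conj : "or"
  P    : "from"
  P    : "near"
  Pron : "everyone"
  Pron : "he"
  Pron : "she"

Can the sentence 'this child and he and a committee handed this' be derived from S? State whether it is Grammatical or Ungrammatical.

For S → NP VP, every NP-prefix leaves a non-VP remainder: after 'this child' the remainder is not a VP; after 'this child and he' the remainder is not a VP; after 'this child and he and a committee' the remainder is not a VP.

Ungrammatical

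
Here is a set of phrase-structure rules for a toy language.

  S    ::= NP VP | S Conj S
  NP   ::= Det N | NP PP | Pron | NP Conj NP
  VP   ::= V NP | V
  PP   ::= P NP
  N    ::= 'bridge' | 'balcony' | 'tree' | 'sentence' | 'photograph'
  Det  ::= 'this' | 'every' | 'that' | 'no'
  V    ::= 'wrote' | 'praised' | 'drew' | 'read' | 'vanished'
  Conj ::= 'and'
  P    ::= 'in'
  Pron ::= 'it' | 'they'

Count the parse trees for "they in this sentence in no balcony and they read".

5

Two of the 5 distinct bracketings:
[S [NP [NP [Pron they]] [PP [P in] [NP [NP [Det this] [N sentence]] [PP [P in] [NP [NP [Det no] [N balcony]] [Conj and] [NP [Pron they]]]]]]] [VP [V read]]]
[S [NP [NP [Pron they]] [PP [P in] [NP [NP [NP [Det this] [N sentence]] [PP [P in] [NP [Det no] [N balcony]]]] [Conj and] [NP [Pron they]]]]] [VP [V read]]]
The trees differ in how a recursive rule is bracketed over the same span.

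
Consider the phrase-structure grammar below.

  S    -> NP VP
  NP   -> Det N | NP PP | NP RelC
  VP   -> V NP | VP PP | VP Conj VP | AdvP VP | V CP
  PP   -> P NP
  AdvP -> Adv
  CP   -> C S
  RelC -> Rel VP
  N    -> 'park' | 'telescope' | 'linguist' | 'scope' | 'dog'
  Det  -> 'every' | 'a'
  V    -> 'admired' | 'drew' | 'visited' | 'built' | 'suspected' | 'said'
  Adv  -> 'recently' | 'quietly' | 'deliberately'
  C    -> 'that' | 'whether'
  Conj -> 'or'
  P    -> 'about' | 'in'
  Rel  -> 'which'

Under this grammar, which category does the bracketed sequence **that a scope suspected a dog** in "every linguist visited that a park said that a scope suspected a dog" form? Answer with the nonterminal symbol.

CP

S
  NP
    Det: every
    N: linguist
  VP
    V: visited
    CP
      C: that
      S
        NP
          Det: a
          N: park
        VP
          V: said
          CP
            C: that
            S
              NP
                Det: a
                N: scope
              VP
                V: suspected
                NP
                  Det: a
                  N: dog
The span 'that a scope suspected a dog' is the CP node built by CP → C S.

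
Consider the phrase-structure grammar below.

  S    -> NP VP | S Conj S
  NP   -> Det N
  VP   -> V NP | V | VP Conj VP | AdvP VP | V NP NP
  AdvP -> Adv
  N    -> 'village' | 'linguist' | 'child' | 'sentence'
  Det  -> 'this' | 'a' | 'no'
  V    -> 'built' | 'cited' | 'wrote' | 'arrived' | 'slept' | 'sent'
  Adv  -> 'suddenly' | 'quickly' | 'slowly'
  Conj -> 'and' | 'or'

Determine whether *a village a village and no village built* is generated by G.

For S → NP VP, the only prefix that parses as NP is 'a village', but the remainder 'a village and no village built' is not a VP under these rules. The alternative S rule S → S Conj S likewise has no satisfying split.

Ungrammatical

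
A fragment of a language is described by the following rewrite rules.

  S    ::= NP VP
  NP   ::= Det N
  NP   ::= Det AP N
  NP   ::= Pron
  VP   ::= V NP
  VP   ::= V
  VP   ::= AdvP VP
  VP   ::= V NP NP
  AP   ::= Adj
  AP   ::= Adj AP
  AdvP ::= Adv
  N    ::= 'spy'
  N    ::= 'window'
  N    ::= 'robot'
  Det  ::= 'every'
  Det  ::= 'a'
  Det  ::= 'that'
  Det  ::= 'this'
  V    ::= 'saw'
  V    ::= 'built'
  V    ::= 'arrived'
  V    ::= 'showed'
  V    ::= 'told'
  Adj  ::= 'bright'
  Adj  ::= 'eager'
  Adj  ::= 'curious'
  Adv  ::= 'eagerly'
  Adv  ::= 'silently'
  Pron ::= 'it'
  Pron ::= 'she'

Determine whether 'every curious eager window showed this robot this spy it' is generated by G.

For S → NP VP, the only prefix that parses as NP is 'every curious eager window', but the remainder 'showed this robot this spy it' is not a VP under these rules.

Ungrammatical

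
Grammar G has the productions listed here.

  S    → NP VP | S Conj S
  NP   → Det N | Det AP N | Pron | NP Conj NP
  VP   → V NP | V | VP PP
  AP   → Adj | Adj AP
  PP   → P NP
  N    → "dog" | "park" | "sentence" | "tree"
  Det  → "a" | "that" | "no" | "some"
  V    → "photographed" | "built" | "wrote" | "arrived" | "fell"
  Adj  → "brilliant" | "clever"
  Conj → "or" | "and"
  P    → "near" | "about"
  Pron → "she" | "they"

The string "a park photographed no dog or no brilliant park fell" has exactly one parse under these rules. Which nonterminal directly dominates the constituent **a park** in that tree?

S
  S
    NP
      Det: a
      N: park
    VP
      V: photographed
      NP
        Det: no
        N: dog
  Conj: or
  S
    NP
      Det: no
      AP
        Adj: brilliant
      N: park
    VP
      V: fell
The span 'a park' is the NP node built by NP → Det N.
Its mother is the S built by S → NP VP.

S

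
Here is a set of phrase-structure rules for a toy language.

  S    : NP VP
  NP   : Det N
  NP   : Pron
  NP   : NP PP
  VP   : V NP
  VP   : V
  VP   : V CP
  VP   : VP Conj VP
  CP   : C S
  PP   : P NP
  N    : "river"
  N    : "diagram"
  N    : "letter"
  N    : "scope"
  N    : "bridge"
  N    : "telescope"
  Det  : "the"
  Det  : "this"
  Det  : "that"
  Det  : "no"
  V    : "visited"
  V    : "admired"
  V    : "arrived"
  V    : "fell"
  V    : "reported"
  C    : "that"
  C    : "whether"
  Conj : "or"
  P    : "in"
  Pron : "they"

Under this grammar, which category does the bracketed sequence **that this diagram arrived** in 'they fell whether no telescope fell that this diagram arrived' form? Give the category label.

CP

[S [NP [Pron they]] [VP [V fell] [CP [C whether] [S [NP [Det no] [N telescope]] [VP [V fell] [CP [C that] [S [NP [Det this] [N diagram]] [VP [V arrived]]]]]]]]]
The span 'that this diagram arrived' is the CP node built by CP → C S.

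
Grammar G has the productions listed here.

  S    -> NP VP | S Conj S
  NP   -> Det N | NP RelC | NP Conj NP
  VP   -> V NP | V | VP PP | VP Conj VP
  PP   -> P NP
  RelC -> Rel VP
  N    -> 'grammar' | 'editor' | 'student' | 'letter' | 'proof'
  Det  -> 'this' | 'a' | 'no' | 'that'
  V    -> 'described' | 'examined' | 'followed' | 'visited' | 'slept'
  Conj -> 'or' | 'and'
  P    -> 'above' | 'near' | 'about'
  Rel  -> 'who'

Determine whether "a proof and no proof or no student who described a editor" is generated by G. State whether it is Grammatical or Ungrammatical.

For S → NP VP, every NP-prefix leaves a non-VP remainder: after 'a proof' the remainder is not a VP; after 'a proof and no proof' the remainder is not a VP; after 'a proof and no proof or no student' the remainder is not a VP (and 1 more). The alternative S rule S → S Conj S likewise has no satisfying split.

Ungrammatical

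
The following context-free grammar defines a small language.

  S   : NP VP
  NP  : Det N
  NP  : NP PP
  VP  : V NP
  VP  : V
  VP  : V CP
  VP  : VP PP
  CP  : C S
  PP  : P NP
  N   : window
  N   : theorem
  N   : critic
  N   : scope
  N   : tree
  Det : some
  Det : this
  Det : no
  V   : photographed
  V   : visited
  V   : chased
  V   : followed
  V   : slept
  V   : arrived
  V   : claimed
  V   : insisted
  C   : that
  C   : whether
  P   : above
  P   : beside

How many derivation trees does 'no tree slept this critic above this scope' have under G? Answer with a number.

The two bracketings:
[S [NP [Det no] [N tree]] [VP [V slept] [NP [NP [Det this] [N critic]] [PP [P above] [NP [Det this] [N scope]]]]]]
[S [NP [Det no] [N tree]] [VP [VP [V slept] [NP [Det this] [N critic]]] [PP [P above] [NP [Det this] [N scope]]]]]
The difference turns on whether NP → NP PP is used at the relevant span, versus an alternative expansion of NP.

2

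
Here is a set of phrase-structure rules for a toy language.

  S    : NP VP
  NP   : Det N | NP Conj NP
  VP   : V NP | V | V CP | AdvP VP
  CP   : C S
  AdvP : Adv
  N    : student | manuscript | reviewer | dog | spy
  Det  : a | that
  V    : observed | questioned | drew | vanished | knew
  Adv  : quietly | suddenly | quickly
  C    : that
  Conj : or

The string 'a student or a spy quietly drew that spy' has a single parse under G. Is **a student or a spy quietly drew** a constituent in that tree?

[S [NP [NP [Det a] [N student]] [Conj or] [NP [Det a] [N spy]]] [VP [AdvP [Adv quietly]] [VP [V drew] [NP [Det that] [N spy]]]]]
The smallest constituent containing 'a student or a spy quietly drew' is the S spanning 'a student or a spy quietly drew that spy'; no single node in the tree dominates exactly the given words.

No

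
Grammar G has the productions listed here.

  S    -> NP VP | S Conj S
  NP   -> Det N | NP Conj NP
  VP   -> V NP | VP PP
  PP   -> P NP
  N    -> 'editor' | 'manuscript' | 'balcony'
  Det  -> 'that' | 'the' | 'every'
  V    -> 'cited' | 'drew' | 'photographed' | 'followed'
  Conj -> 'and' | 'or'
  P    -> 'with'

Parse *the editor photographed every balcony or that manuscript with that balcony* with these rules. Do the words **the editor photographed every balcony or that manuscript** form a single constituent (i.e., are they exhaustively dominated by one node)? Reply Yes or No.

[S [NP [Det the] [N editor]] [VP [VP [V photographed] [NP [NP [Det every] [N balcony]] [Conj or] [NP [Det that] [N manuscript]]]] [PP [P with] [NP [Det that] [N balcony]]]]]
The smallest constituent containing 'the editor photographed every balcony or that manuscript' is the S spanning 'the editor photographed every balcony or that manuscript with that balcony'; no single node in the tree dominates exactly the given words.

No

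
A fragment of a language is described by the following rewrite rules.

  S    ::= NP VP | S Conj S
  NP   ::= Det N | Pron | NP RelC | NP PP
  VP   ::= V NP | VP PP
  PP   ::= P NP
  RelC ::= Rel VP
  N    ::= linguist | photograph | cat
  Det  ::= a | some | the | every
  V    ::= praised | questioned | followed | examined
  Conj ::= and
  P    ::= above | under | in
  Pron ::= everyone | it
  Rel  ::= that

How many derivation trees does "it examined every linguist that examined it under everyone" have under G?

Two of the 4 distinct bracketings:
[S [NP [Pron it]] [VP [V examined] [NP [NP [Det every] [N linguist]] [RelC [Rel that] [VP [V examined] [NP [NP [Pron it]] [PP [P under] [NP [Pron everyone]]]]]]]]]
[S [NP [Pron it]] [VP [V examined] [NP [NP [Det every] [N linguist]] [RelC [Rel that] [VP [VP [V examined] [NP [Pron it]]] [PP [P under] [NP [Pron everyone]]]]]]]]
The difference turns on whether NP → NP PP is used at the relevant span, versus an alternative expansion of NP.

4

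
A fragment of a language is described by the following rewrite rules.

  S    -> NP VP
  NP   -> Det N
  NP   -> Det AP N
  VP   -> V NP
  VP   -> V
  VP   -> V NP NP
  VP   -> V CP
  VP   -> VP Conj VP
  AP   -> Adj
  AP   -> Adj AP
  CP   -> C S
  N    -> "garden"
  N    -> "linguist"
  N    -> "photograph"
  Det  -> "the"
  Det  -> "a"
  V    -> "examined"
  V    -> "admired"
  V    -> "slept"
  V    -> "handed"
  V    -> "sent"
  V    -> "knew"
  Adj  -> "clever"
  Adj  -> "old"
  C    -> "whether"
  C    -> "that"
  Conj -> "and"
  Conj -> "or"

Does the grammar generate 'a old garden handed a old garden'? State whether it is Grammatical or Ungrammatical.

Grammatical

[S [NP [Det a] [AP [Adj old]] [N garden]] [VP [V handed] [NP [Det a] [AP [Adj old]] [N garden]]]]
The bracketing above is licensed at every node by one of the given productions, with S at the root.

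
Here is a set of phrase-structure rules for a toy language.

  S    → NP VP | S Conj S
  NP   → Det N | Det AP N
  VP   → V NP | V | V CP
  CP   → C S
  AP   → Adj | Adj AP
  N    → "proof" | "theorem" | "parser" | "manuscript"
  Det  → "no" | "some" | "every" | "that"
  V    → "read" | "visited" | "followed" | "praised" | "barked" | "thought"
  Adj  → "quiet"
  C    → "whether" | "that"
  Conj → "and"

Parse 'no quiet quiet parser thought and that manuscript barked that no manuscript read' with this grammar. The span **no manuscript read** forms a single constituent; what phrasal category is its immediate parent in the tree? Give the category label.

S
  S
    NP
      Det: no
      AP
        Adj: quiet
        AP
          Adj: quiet
      N: parser
    VP
      V: thought
  Conj: and
  S
    NP
      Det: that
      N: manuscript
    VP
      V: barked
      CP
        C: that
        S
          NP
            Det: no
            N: manuscript
          VP
            V: read
The span 'no manuscript read' is the S node built by S → NP VP.
Its mother is the CP built by CP → C S.

CP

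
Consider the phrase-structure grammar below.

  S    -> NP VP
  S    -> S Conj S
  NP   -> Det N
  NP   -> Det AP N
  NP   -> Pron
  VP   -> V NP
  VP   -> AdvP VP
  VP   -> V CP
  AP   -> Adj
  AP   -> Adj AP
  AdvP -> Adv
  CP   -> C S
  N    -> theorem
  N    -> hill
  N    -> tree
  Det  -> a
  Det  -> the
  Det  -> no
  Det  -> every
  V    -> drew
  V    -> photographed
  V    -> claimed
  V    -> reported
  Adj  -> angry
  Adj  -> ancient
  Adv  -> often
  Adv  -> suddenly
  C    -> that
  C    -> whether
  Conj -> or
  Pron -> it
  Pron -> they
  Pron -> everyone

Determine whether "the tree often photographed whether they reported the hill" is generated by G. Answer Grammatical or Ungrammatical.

Grammatical

[S [NP [Det the] [N tree]] [VP [AdvP [Adv often]] [VP [V photographed] [CP [C whether] [S [NP [Pron they]] [VP [V reported] [NP [Det the] [N hill]]]]]]]]
The bracketing above is licensed at every node by one of the given productions, with S at the root.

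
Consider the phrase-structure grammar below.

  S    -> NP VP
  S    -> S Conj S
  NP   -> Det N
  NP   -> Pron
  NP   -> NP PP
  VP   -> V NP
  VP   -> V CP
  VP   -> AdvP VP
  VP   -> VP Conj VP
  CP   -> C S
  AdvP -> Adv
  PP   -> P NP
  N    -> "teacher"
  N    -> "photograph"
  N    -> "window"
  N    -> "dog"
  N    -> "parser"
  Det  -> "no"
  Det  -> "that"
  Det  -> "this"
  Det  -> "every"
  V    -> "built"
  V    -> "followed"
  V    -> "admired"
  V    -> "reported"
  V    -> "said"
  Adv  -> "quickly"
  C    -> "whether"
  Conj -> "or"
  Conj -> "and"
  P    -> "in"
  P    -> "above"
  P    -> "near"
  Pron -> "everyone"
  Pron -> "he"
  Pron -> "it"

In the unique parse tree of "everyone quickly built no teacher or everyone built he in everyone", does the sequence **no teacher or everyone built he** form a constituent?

No

[S [S [NP [Pron everyone]] [VP [AdvP [Adv quickly]] [VP [V built] [NP [Det no] [N teacher]]]]] [Conj or] [S [NP [Pron everyone]] [VP [V built] [NP [NP [Pron he]] [PP [P in] [NP [Pron everyone]]]]]]]
The smallest constituent containing 'no teacher or everyone built he' is the S spanning 'everyone quickly built no teacher or everyone built he in everyone'; no single node in the tree dominates exactly the given words.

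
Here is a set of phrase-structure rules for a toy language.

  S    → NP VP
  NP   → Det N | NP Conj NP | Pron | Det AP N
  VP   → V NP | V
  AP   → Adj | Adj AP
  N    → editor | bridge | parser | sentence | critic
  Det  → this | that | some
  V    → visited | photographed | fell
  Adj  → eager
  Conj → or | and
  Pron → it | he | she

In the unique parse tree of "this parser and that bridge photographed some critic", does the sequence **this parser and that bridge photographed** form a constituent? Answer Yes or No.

No

[S [NP [NP [Det this] [N parser]] [Conj and] [NP [Det that] [N bridge]]] [VP [V photographed] [NP [Det some] [N critic]]]]
The smallest constituent containing 'this parser and that bridge photographed' is the S spanning 'this parser and that bridge photographed some critic'; no single node in the tree dominates exactly the given words.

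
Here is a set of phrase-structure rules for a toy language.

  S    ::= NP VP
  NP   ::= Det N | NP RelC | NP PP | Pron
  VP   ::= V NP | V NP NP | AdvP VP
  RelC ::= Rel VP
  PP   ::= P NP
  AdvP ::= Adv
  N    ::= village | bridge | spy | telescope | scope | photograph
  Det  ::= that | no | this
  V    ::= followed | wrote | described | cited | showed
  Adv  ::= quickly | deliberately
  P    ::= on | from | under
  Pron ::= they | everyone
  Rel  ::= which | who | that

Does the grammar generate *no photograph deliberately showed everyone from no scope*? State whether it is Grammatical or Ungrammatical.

[S [NP [Det no] [N photograph]] [VP [AdvP [Adv deliberately]] [VP [V showed] [NP [NP [Pron everyone]] [PP [P from] [NP [Det no] [N scope]]]]]]]
Each bracket corresponds to one application of a listed rule, so the string is derivable from S.

Grammatical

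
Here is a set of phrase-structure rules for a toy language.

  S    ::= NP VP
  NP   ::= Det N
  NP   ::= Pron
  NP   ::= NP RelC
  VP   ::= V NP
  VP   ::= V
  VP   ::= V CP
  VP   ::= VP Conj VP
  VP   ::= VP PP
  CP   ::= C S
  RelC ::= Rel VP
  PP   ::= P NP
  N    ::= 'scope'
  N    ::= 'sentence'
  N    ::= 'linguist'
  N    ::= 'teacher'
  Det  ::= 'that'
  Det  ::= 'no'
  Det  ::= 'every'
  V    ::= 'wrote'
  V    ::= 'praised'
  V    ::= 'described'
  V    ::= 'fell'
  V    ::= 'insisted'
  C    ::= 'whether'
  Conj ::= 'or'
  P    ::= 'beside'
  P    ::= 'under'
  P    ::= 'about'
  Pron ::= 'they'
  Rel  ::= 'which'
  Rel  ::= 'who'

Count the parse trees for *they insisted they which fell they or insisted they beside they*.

5

Two of the 5 distinct bracketings:
[S [NP [Pron they]] [VP [V insisted] [NP [NP [Pron they]] [RelC [Rel which] [VP [VP [V fell] [NP [Pron they]]] [Conj or] [VP [VP [V insisted] [NP [Pron they]]] [PP [P beside] [NP [Pron they]]]]]]]]]
[S [NP [Pron they]] [VP [V insisted] [NP [NP [Pron they]] [RelC [Rel which] [VP [VP [VP [V fell] [NP [Pron they]]] [Conj or] [VP [V insisted] [NP [Pron they]]]] [PP [P beside] [NP [Pron they]]]]]]]]
The trees differ in how a recursive rule is bracketed over the same span.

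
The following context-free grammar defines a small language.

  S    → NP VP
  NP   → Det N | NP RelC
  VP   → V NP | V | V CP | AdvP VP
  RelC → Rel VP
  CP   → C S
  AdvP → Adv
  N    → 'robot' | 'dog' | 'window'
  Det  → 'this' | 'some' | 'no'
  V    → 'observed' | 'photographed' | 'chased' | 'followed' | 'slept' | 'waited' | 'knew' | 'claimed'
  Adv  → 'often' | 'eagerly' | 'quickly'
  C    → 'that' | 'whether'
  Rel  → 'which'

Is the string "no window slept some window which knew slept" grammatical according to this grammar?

Ungrammatical

For S → NP VP, the only prefix that parses as NP is 'no window', but the remainder 'slept some window which knew slept' is not a VP under these rules.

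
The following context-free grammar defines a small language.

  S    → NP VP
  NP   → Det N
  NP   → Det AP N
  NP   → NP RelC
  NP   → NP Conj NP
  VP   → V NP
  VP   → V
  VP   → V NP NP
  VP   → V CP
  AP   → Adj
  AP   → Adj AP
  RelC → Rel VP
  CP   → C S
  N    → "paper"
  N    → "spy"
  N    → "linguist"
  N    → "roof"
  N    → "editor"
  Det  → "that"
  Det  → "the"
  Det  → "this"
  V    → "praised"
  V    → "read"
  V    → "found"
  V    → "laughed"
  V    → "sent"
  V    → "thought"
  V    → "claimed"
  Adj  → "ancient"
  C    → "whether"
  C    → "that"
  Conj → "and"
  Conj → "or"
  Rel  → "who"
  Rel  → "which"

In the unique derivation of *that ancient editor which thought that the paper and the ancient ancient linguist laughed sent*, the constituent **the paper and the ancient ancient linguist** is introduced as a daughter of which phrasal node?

[S [NP [NP [Det that] [AP [Adj ancient]] [N editor]] [RelC [Rel which] [VP [V thought] [CP [C that] [S [NP [NP [Det the] [N paper]] [Conj and] [NP [Det the] [AP [Adj ancient] [AP [Adj ancient]]] [N linguist]]] [VP [V laughed]]]]]]] [VP [V sent]]]
The span 'the paper and the ancient ancient linguist' is the NP node built by NP → NP Conj NP.
Its mother is the S built by S → NP VP.

S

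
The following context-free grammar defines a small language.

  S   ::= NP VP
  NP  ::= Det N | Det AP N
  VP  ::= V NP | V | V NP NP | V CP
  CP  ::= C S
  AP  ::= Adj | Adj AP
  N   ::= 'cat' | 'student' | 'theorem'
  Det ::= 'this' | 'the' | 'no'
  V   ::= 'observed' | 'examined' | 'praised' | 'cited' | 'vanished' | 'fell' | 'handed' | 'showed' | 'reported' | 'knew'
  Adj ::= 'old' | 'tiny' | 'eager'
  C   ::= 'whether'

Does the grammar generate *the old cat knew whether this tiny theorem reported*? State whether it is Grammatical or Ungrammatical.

Grammatical

[S [NP [Det the] [AP [Adj old]] [N cat]] [VP [V knew] [CP [C whether] [S [NP [Det this] [AP [Adj tiny]] [N theorem]] [VP [V reported]]]]]]
Every word is introduced by a lexical rule and the phrasal rules combine the resulting categories into a single S.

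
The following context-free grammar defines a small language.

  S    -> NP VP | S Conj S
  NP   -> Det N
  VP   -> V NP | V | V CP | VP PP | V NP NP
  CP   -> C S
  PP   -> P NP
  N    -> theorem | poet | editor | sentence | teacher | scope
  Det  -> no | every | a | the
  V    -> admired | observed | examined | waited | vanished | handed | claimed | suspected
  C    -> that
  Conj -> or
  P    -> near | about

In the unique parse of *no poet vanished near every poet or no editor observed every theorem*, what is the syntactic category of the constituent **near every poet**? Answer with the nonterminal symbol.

[S [S [NP [Det no] [N poet]] [VP [VP [V vanished]] [PP [P near] [NP [Det every] [N poet]]]]] [Conj or] [S [NP [Det no] [N editor]] [VP [V observed] [NP [Det every] [N theorem]]]]]
The span 'near every poet' is the PP node built by PP → P NP.

PP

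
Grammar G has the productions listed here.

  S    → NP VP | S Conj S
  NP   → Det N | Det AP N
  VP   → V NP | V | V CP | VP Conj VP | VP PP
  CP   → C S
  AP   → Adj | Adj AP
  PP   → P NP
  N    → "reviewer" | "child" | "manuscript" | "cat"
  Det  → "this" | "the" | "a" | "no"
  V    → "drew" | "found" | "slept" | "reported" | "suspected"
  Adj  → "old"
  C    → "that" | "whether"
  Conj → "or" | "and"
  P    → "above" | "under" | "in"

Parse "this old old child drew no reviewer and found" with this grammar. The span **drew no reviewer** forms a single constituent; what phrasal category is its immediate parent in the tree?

[S [NP [Det this] [AP [Adj old] [AP [Adj old]]] [N child]] [VP [VP [V drew] [NP [Det no] [N reviewer]]] [Conj and] [VP [V found]]]]
The span 'drew no reviewer' is the VP node built by VP → V NP.
Its mother is the VP built by VP → VP Conj VP.

VP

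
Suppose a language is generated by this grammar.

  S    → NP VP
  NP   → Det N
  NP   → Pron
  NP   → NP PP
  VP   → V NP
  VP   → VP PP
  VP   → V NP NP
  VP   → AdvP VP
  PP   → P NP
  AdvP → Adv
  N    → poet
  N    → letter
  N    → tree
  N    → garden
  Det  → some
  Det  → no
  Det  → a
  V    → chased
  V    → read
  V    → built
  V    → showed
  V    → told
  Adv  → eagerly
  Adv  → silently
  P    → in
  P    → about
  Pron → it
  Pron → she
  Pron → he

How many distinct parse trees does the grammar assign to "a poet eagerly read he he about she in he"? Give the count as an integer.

Two of the 9 distinct bracketings:
[S [NP [Det a] [N poet]] [VP [VP [AdvP [Adv eagerly]] [VP [V read] [NP [Pron he]] [NP [Pron he]]]] [PP [P about] [NP [NP [Pron she]] [PP [P in] [NP [Pron he]]]]]]]
[S [NP [Det a] [N poet]] [VP [VP [VP [AdvP [Adv eagerly]] [VP [V read] [NP [Pron he]] [NP [Pron he]]]] [PP [P about] [NP [Pron she]]]] [PP [P in] [NP [Pron he]]]]]
The difference turns on whether NP → NP PP is used at the relevant span, versus an alternative expansion of NP.

9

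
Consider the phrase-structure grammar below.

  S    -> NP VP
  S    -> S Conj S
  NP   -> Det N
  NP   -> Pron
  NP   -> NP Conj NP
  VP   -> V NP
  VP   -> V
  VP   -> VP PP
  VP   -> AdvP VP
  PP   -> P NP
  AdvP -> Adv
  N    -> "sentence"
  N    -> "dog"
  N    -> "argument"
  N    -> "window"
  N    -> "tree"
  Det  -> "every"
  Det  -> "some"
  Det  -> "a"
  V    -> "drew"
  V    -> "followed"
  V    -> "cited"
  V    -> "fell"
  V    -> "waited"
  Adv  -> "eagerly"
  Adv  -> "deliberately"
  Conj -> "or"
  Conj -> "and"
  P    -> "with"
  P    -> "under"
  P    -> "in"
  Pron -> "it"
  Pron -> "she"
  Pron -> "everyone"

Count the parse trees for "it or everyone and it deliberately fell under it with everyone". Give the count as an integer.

Two of the 6 distinct bracketings:
[S [NP [NP [Pron it]] [Conj or] [NP [NP [Pron everyone]] [Conj and] [NP [Pron it]]]] [VP [VP [VP [AdvP [Adv deliberately]] [VP [V fell]]] [PP [P under] [NP [Pron it]]]] [PP [P with] [NP [Pron everyone]]]]]
[S [NP [NP [Pron it]] [Conj or] [NP [NP [Pron everyone]] [Conj and] [NP [Pron it]]]] [VP [VP [AdvP [Adv deliberately]] [VP [VP [V fell]] [PP [P under] [NP [Pron it]]]]] [PP [P with] [NP [Pron everyone]]]]]
The trees differ in how a recursive rule is bracketed over the same span.

6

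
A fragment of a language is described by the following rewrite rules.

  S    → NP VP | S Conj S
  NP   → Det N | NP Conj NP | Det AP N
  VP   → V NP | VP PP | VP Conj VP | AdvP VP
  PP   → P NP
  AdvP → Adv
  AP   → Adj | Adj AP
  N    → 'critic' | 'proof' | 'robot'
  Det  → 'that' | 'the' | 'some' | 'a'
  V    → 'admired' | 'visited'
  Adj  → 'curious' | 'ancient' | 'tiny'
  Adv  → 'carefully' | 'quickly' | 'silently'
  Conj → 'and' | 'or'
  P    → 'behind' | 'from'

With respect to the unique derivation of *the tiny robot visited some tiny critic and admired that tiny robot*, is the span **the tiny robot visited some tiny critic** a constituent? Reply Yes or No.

No

[S [NP [Det the] [AP [Adj tiny]] [N robot]] [VP [VP [V visited] [NP [Det some] [AP [Adj tiny]] [N critic]]] [Conj and] [VP [V admired] [NP [Det that] [AP [Adj tiny]] [N robot]]]]]
The smallest constituent containing 'the tiny robot visited some tiny critic' is the S spanning 'the tiny robot visited some tiny critic and admired that tiny robot'; no single node in the tree dominates exactly the given words.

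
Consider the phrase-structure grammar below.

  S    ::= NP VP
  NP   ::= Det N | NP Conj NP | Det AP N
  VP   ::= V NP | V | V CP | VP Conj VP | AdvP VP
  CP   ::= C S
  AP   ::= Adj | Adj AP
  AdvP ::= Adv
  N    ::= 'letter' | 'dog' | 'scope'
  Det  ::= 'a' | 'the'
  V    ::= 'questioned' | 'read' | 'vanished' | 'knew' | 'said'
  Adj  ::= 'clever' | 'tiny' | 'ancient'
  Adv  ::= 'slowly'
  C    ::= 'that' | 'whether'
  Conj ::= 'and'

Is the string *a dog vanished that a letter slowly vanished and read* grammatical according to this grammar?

S
  NP
    Det: a
    N: dog
  VP
    V: vanished
    CP
      C: that
      S
        NP
          Det: a
          N: letter
        VP
          VP
            AdvP
              Adv: slowly
            VP
              V: vanished
          Conj: and
          VP
            V: read
The bracketing above is licensed at every node by one of the given productions, with S at the root.

Grammatical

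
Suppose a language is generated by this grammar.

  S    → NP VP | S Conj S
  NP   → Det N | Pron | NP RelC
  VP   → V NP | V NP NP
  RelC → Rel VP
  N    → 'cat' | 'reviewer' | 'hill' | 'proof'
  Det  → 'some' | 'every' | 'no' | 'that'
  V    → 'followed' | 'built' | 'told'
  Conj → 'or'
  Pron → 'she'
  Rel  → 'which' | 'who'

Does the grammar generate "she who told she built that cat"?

S
  NP
    NP
      Pron: she
    RelC
      Rel: who
      VP
        V: told
        NP
          Pron: she
  VP
    V: built
    NP
      Det: that
      N: cat
The bracketing above is licensed at every node by one of the given productions, with S at the root.

Grammatical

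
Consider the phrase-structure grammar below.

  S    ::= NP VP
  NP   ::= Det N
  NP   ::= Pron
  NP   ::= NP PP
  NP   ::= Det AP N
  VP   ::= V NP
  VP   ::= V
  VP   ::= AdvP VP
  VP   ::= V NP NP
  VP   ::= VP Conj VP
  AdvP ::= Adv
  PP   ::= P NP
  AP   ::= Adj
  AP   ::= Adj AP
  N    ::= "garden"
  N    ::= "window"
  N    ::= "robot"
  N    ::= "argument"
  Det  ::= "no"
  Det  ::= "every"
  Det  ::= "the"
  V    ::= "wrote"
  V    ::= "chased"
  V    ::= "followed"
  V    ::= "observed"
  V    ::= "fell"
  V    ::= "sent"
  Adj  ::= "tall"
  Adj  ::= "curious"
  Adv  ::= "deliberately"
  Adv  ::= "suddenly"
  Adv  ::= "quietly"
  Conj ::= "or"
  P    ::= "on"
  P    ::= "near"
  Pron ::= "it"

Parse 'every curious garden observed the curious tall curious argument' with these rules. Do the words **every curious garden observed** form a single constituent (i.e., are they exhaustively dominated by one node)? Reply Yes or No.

No

[S [NP [Det every] [AP [Adj curious]] [N garden]] [VP [V observed] [NP [Det the] [AP [Adj curious] [AP [Adj tall] [AP [Adj curious]]]] [N argument]]]]
The smallest constituent containing 'every curious garden observed' is the S spanning 'every curious garden observed the curious tall curious argument'; no single node in the tree dominates exactly the given words.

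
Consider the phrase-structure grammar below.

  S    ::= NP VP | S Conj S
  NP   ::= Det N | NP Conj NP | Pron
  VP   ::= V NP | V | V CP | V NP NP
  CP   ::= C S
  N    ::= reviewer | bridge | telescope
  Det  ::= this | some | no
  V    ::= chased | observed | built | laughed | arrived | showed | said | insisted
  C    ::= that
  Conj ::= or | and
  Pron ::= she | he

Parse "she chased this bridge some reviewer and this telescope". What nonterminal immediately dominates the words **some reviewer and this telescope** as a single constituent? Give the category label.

NP

[S [NP [Pron she]] [VP [V chased] [NP [Det this] [N bridge]] [NP [NP [Det some] [N reviewer]] [Conj and] [NP [Det this] [N telescope]]]]]
The span 'some reviewer and this telescope' is the NP node built by NP → NP Conj NP.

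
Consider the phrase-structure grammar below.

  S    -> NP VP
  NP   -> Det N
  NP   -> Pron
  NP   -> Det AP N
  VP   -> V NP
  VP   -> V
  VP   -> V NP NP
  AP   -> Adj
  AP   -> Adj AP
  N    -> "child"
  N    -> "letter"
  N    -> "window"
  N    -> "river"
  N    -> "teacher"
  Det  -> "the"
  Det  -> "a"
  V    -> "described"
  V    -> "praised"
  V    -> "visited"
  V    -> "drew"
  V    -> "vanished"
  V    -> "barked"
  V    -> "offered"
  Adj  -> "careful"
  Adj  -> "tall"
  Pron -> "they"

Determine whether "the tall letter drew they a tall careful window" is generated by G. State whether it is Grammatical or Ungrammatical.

Grammatical

S
  NP
    Det: the
    AP
      Adj: tall
    N: letter
  VP
    V: drew
    NP
      Pron: they
    NP
      Det: a
      AP
        Adj: tall
        AP
          Adj: careful
      N: window
The bracketing above is licensed at every node by one of the given productions, with S at the root.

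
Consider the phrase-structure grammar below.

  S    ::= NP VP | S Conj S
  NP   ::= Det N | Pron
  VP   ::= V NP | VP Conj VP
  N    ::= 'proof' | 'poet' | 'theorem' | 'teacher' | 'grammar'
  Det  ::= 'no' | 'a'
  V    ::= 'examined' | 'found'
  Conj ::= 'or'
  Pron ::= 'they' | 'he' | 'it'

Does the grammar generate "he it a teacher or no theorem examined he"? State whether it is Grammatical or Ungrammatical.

Ungrammatical

A Pron word can never sit immediately before a Pron word in any string this grammar generates, so the substring 'he it' rules out a derivation.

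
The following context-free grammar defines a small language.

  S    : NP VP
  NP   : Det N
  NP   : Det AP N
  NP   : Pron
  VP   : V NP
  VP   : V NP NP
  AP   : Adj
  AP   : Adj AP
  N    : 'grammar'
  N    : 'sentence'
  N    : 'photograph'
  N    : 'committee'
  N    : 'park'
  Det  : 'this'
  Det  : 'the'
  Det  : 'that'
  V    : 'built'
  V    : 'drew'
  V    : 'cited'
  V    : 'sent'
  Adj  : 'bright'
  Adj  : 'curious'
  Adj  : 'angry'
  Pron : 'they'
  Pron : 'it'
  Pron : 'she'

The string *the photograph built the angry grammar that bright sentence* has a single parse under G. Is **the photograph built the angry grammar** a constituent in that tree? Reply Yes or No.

[S [NP [Det the] [N photograph]] [VP [V built] [NP [Det the] [AP [Adj angry]] [N grammar]] [NP [Det that] [AP [Adj bright]] [N sentence]]]]
The smallest constituent containing 'the photograph built the angry grammar' is the S spanning 'the photograph built the angry grammar that bright sentence'; no single node in the tree dominates exactly the given words.

No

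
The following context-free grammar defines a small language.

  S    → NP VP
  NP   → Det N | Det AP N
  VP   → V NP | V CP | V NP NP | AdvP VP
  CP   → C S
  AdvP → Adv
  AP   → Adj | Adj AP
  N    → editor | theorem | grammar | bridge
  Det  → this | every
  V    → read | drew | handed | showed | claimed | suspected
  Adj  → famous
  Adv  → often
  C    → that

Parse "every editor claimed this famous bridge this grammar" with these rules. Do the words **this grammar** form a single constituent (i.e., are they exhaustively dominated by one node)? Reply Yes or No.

[S [NP [Det every] [N editor]] [VP [V claimed] [NP [Det this] [AP [Adj famous]] [N bridge]] [NP [Det this] [N grammar]]]]
The words 'this grammar' are exhaustively dominated by a single NP node (built by NP → Det N), so they form a constituent.

Yes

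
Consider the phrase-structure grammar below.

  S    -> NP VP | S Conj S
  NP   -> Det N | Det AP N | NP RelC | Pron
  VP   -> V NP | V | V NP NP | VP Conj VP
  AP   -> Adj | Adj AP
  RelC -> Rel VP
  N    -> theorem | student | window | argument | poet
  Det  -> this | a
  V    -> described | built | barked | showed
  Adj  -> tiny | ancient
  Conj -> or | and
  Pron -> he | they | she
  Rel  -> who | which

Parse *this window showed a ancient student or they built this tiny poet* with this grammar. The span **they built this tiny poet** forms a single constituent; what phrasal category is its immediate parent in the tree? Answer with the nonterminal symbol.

S

S
  S
    NP
      Det: this
      N: window
    VP
      V: showed
      NP
        Det: a
        AP
          Adj: ancient
        N: student
  Conj: or
  S
    NP
      Pron: they
    VP
      V: built
      NP
        Det: this
        AP
          Adj: tiny
        N: poet
The span 'they built this tiny poet' is the S node built by S → NP VP.
Its mother is the S built by S → S Conj S.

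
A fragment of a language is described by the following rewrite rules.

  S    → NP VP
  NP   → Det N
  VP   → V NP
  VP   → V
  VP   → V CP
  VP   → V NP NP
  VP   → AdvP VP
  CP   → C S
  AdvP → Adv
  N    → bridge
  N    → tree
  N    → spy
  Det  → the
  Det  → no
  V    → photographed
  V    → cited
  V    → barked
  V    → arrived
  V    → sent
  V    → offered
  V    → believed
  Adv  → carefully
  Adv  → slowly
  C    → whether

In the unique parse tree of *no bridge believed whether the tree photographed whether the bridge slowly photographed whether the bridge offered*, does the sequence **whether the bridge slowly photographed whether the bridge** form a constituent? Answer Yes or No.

No

[S [NP [Det no] [N bridge]] [VP [V believed] [CP [C whether] [S [NP [Det the] [N tree]] [VP [V photographed] [CP [C whether] [S [NP [Det the] [N bridge]] [VP [AdvP [Adv slowly]] [VP [V photographed] [CP [C whether] [S [NP [Det the] [N bridge]] [VP [V offered]]]]]]]]]]]]]
The smallest constituent containing 'whether the bridge slowly photographed whether the bridge' is the CP spanning 'whether the bridge slowly photographed whether the bridge offered'; no single node in the tree dominates exactly the given words.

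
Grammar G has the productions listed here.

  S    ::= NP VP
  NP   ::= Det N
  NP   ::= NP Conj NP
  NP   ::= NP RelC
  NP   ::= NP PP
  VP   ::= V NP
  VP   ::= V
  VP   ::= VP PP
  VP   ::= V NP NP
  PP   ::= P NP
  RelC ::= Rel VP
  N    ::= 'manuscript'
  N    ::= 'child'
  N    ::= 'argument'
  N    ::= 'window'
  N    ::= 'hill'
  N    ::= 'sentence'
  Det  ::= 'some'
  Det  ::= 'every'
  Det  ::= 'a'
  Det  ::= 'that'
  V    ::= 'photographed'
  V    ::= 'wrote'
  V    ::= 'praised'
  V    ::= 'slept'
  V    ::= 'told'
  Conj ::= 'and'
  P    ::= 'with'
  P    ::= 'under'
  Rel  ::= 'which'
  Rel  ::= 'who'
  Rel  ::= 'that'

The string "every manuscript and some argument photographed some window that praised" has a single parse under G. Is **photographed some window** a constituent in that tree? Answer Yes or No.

[S [NP [NP [Det every] [N manuscript]] [Conj and] [NP [Det some] [N argument]]] [VP [V photographed] [NP [NP [Det some] [N window]] [RelC [Rel that] [VP [V praised]]]]]]
The smallest constituent containing 'photographed some window' is the VP spanning 'photographed some window that praised'; no single node in the tree dominates exactly the given words.

No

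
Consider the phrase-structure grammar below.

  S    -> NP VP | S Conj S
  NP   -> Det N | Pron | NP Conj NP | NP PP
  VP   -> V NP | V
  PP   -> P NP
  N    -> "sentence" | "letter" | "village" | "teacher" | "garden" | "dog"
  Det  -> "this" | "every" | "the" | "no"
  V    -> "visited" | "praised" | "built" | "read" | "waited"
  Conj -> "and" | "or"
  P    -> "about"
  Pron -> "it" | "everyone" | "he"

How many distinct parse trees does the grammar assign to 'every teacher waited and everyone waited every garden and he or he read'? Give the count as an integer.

4

Two of the 4 distinct bracketings:
[S [S [NP [Det every] [N teacher]] [VP [V waited]]] [Conj and] [S [S [NP [Pron everyone]] [VP [V waited] [NP [Det every] [N garden]]]] [Conj and] [S [NP [NP [Pron he]] [Conj or] [NP [Pron he]]] [VP [V read]]]]]
[S [S [NP [Det every] [N teacher]] [VP [V waited]]] [Conj and] [S [S [NP [Pron everyone]] [VP [V waited] [NP [NP [Det every] [N garden]] [Conj and] [NP [Pron he]]]]] [Conj or] [S [NP [Pron he]] [VP [V read]]]]]
The trees differ in how a recursive rule is bracketed over the same span.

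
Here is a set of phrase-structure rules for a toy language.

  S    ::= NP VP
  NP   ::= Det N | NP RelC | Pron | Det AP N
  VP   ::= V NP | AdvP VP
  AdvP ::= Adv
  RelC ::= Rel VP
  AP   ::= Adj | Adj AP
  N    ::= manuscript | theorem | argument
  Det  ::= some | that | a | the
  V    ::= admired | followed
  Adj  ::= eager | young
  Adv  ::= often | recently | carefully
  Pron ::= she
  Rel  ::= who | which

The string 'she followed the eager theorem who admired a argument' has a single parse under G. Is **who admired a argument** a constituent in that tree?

[S [NP [Pron she]] [VP [V followed] [NP [NP [Det the] [AP [Adj eager]] [N theorem]] [RelC [Rel who] [VP [V admired] [NP [Det a] [N argument]]]]]]]
The words 'who admired a argument' are exhaustively dominated by a single RelC node (built by RelC → Rel VP), so they form a constituent.

Yes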